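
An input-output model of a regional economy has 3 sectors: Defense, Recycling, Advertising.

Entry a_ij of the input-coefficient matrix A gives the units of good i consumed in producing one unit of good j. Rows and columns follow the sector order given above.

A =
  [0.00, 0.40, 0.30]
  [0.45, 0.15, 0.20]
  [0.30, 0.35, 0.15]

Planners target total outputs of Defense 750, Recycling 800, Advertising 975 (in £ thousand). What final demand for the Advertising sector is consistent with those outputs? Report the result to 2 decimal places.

I − A =
  [   1.00    -0.40    -0.30]
  [  -0.45     0.85    -0.20]
  [  -0.30    -0.35     0.85]
d = (I − A) x:
  d_D = (+1.00)·750 + (-0.40)·800 + (-0.30)·975 = 137.50
  d_R = (-0.45)·750 + (+0.85)·800 + (-0.20)·975 = 147.50
  d_A = (-0.30)·750 + (-0.35)·800 + (+0.85)·975 = 323.75

d_A = 323.75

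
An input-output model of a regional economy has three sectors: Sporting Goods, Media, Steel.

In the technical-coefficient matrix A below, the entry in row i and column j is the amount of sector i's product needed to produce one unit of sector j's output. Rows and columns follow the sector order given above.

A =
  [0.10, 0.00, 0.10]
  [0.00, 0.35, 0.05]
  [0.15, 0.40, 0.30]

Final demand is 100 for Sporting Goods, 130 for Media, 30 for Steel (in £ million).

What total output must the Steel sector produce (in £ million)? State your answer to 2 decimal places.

I − A =
  [   0.90     0.00    -0.10]
  [   0.00     0.65    -0.05]
  [  -0.15    -0.40     0.70]
Cofactors of I−A, C_ij = (−1)^(i+j)·(minor ij) (rows/columns in the sector order above):
  C_11 = (0.65)(0.70) − (-0.05)(-0.40) = 0.4350
  C_12 = −[(0.00)(0.70) − (-0.05)(-0.15)] = 0.0075
  C_13 = (0.00)(-0.40) − (0.65)(-0.15) = 0.0975
  C_21 = −[(0.00)(0.70) − (-0.10)(-0.40)] = 0.0400
  C_22 = (0.90)(0.70) − (-0.10)(-0.15) = 0.6150
  C_23 = −[(0.90)(-0.40) − (0.00)(-0.15)] = 0.3600
  C_31 = (0.00)(-0.05) − (-0.10)(0.65) = 0.0650
  C_32 = −[(0.90)(-0.05) − (-0.10)(0.00)] = 0.0450
  C_33 = (0.90)(0.65) − (0.00)(0.00) = 0.5850
det(I−A) = Σ_j (I−A)_1j·C_1j = (0.90)(0.4350) + (0.00)(0.0075) + (-0.10)(0.0975) = 0.38175
adj(I−A) = Cᵀ =
  [ 0.4350   0.0400   0.0650]
  [ 0.0075   0.6150   0.0450]
  [ 0.0975   0.3600   0.5850]
(I − A)⁻¹ = adj(I−A) / det(I−A) ≈
  [   1.1395     0.1048     0.1703]
  [   0.0196     1.6110     0.1179]
  [   0.2554     0.9430     1.5324]
x = (I − A)⁻¹ d = adj(I−A)·d / det(I−A), with det(I−A) = 0.38175:
  x_1 = (0.4350·100 + 0.0400·130 + 0.0650·30) / 0.38175 = 50.65 / 0.38175 ≈ 132.68
  x_2 = (0.0075·100 + 0.6150·130 + 0.0450·30) / 0.38175 = 82.05 / 0.38175 ≈ 214.93
  x_3 = (0.0975·100 + 0.3600·130 + 0.5850·30) / 0.38175 = 74.10 / 0.38175 ≈ 194.11

x_3 = 194.11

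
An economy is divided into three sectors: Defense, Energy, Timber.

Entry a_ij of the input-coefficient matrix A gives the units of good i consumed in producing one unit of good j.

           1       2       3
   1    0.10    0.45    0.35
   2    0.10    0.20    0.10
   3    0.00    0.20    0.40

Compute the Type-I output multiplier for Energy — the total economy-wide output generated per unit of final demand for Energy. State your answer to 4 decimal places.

I − A =
  [   0.90    -0.45    -0.35]
  [  -0.10     0.80    -0.10]
  [   0.00    -0.20     0.60]
Cofactors of I−A, C_ij = (−1)^(i+j)·(minor ij) (rows/columns in the sector order above):
  C_11 = (0.80)(0.60) − (-0.10)(-0.20) = 0.4600
  C_12 = −[(-0.10)(0.60) − (-0.10)(0.00)] = 0.0600
  C_13 = (-0.10)(-0.20) − (0.80)(0.00) = 0.0200
  C_21 = −[(-0.45)(0.60) − (-0.35)(-0.20)] = 0.3400
  C_22 = (0.90)(0.60) − (-0.35)(0.00) = 0.5400
  C_23 = −[(0.90)(-0.20) − (-0.45)(0.00)] = 0.1800
  C_31 = (-0.45)(-0.10) − (-0.35)(0.80) = 0.3250
  C_32 = −[(0.90)(-0.10) − (-0.35)(-0.10)] = 0.1250
  C_33 = (0.90)(0.80) − (-0.45)(-0.10) = 0.6750
det(I−A) = Σ_j (I−A)_1j·C_1j = (0.90)(0.4600) + (-0.45)(0.0600) + (-0.35)(0.0200) = 0.3800
adj(I−A) = Cᵀ =
  [ 0.4600   0.3400   0.3250]
  [ 0.0600   0.5400   0.1250]
  [ 0.0200   0.1800   0.6750]
(I − A)⁻¹ = adj(I−A) / det(I−A) ≈
  [   1.21053     0.89474     0.85526]
  [   0.15789     1.42105     0.32895]
  [   0.05263     0.47368     1.77632]
The output multiplier for sector j is the column-j sum of the Leontief inverse (I − A)⁻¹ = adj(I−A) / det(I−A).
Column 2 of adj(I−A): (0.3400, 0.5400, 0.1800); det(I−A) = 0.3800.
m_2 = (0.3400 + 0.5400 + 0.1800) / 0.3800 = 1.06 / 0.3800 ≈ 2.7895.

m_2 = 2.7895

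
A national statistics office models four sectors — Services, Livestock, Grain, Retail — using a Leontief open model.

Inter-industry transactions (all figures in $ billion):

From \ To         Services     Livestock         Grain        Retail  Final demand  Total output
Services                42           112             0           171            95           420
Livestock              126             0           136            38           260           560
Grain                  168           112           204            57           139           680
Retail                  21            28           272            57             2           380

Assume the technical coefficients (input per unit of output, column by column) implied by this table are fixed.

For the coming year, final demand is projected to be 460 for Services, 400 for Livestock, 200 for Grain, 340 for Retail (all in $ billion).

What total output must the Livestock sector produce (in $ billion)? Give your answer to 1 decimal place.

x_L = 1385.1

Technical coefficients a_ij = z_ij / X_j:
  a_SS = 42/420 = 0.10, a_LS = 126/420 = 0.30, a_GS = 168/420 = 0.40, a_RS = 21/420 = 0.05
  a_SL = 112/560 = 0.20, a_LL = 0/560 = 0.00, a_GL = 112/560 = 0.20, a_RL = 28/560 = 0.05
  a_SG = 0/680 = 0.00, a_LG = 136/680 = 0.20, a_GG = 204/680 = 0.30, a_RG = 272/680 = 0.40
  a_SR = 171/380 = 0.45, a_LR = 38/380 = 0.10, a_GR = 57/380 = 0.15, a_RR = 57/380 = 0.15
I − A =
  [   0.90    -0.20     0.00    -0.45]
  [  -0.30     1.00    -0.20    -0.10]
  [  -0.40    -0.20     0.70    -0.15]
  [  -0.05    -0.05    -0.40     0.85]
Compute the cofactors C_ij = (−1)^(i+j)·(3×3 minor ij) of I−A; the adjugate is their transpose:
adj(I−A) = Cᵀ =
  [ 0.48800   0.15875   0.22650   0.31700]
  [ 0.24950   0.39375   0.23850   0.22050]
  [ 0.39975   0.23375   0.67925   0.35900]
  [ 0.23150   0.14250   0.34700   0.53600]
det(I−A) = Σ_j (I−A)_1j·C_1j = (0.90)(0.48800) + (-0.20)(0.24950) + (0.00)(0.39975) + (-0.45)(0.23150) = 0.285125
(I − A)⁻¹ = adj(I−A) / det(I−A) ≈
  [   1.7115     0.5568     0.7944     1.1118]
  [   0.8751     1.3810     0.8365     0.7733]
  [   1.4020     0.8198     2.3823     1.2591]
  [   0.8119     0.4998     1.2170     1.8799]
x = (I − A)⁻¹ d = adj(I−A)·d / det(I−A), with det(I−A) = 0.285125:
  x_S = (0.48800·460 + 0.15875·400 + 0.22650·200 + 0.31700·340) / 0.285125 = 441.06 / 0.285125 ≈ 1546.9
  x_L = (0.24950·460 + 0.39375·400 + 0.23850·200 + 0.22050·340) / 0.285125 = 394.94 / 0.285125 ≈ 1385.1
  x_G = (0.39975·460 + 0.23375·400 + 0.67925·200 + 0.35900·340) / 0.285125 = 535.295 / 0.285125 ≈ 1877.4
  x_R = (0.23150·460 + 0.14250·400 + 0.34700·200 + 0.53600·340) / 0.285125 = 415.13 / 0.285125 ≈ 1456.0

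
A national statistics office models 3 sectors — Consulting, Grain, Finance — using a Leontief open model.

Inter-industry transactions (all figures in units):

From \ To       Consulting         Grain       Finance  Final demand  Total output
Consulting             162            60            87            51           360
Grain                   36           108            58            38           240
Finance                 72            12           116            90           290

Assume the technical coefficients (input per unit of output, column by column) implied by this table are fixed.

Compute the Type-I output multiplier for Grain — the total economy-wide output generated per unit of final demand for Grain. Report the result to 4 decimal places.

m_2 = 4.3991

Technical coefficients a_ij = z_ij / X_j:
  a_11 = 162/360 = 0.45, a_21 = 36/360 = 0.10, a_31 = 72/360 = 0.20
  a_12 = 60/240 = 0.25, a_22 = 108/240 = 0.45, a_32 = 12/240 = 0.05
  a_13 = 87/290 = 0.30, a_23 = 58/290 = 0.20, a_33 = 116/290 = 0.40
I − A =
  [   0.55    -0.25    -0.30]
  [  -0.10     0.55    -0.20]
  [  -0.20    -0.05     0.60]
Cofactors of I−A, C_ij = (−1)^(i+j)·(minor ij) (rows/columns in the sector order above):
  C_11 = (0.55)(0.60) − (-0.20)(-0.05) = 0.3200
  C_12 = −[(-0.10)(0.60) − (-0.20)(-0.20)] = 0.1000
  C_13 = (-0.10)(-0.05) − (0.55)(-0.20) = 0.1150
  C_21 = −[(-0.25)(0.60) − (-0.30)(-0.05)] = 0.1650
  C_22 = (0.55)(0.60) − (-0.30)(-0.20) = 0.2700
  C_23 = −[(0.55)(-0.05) − (-0.25)(-0.20)] = 0.0775
  C_31 = (-0.25)(-0.20) − (-0.30)(0.55) = 0.2150
  C_32 = −[(0.55)(-0.20) − (-0.30)(-0.10)] = 0.1400
  C_33 = (0.55)(0.55) − (-0.25)(-0.10) = 0.2775
det(I−A) = Σ_j (I−A)_1j·C_1j = (0.55)(0.3200) + (-0.25)(0.1000) + (-0.30)(0.1150) = 0.1165
adj(I−A) = Cᵀ =
  [ 0.3200   0.1650   0.2150]
  [ 0.1000   0.2700   0.1400]
  [ 0.1150   0.0775   0.2775]
(I − A)⁻¹ = adj(I−A) / det(I−A) ≈
  [   2.74678     1.41631     1.84549]
  [   0.85837     2.31760     1.20172]
  [   0.98712     0.66524     2.38197]
The output multiplier for sector j is the column-j sum of the Leontief inverse (I − A)⁻¹ = adj(I−A) / det(I−A).
Column 2 of adj(I−A): (0.1650, 0.2700, 0.0775); det(I−A) = 0.1165.
m_2 = (0.1650 + 0.2700 + 0.0775) / 0.1165 = 0.5125 / 0.1165 ≈ 4.3991.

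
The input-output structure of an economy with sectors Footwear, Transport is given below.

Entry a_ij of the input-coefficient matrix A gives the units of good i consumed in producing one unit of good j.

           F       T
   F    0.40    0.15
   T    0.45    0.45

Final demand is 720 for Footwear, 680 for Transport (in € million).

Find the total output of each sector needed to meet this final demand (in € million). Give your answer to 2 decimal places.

x_F = 1897.14, x_T = 2788.57

I − A =
  [   0.60    -0.15]
  [  -0.45     0.55]
det(I−A) = (0.60)(0.55) − (-0.15)(-0.45) = 0.2625
adj(I−A) = [[0.55, 0.15], [0.45, 0.60]]
(I − A)⁻¹ = adj(I−A) / det(I−A) ≈
  [   2.0952     0.5714]
  [   1.7143     2.2857]
x = (I − A)⁻¹ d = adj(I−A)·d / det(I−A), with det(I−A) = 0.2625:
  x_F = (0.55·720 + 0.15·680) / 0.2625 = 498.00 / 0.2625 ≈ 1897.14
  x_T = (0.45·720 + 0.60·680) / 0.2625 = 732.00 / 0.2625 ≈ 2788.57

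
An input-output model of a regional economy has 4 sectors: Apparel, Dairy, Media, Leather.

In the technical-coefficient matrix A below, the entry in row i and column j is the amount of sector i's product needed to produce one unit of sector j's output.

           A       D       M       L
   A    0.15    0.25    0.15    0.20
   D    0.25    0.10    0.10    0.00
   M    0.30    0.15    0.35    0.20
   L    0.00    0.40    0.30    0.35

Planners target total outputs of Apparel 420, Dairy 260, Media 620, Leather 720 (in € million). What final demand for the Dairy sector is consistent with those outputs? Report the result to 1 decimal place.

I − A =
  [   0.85    -0.25    -0.15    -0.20]
  [  -0.25     0.90    -0.10     0.00]
  [  -0.30    -0.15     0.65    -0.20]
  [   0.00    -0.40    -0.30     0.65]
d = (I − A) x:
  d_A = (+0.85)·420 + (-0.25)·260 + (-0.15)·620 + (-0.20)·720 = 55.0
  d_D = (-0.25)·420 + (+0.90)·260 + (-0.10)·620 + (+0.00)·720 = 67.0
  d_M = (-0.30)·420 + (-0.15)·260 + (+0.65)·620 + (-0.20)·720 = 94.0
  d_L = (+0.00)·420 + (-0.40)·260 + (-0.30)·620 + (+0.65)·720 = 178.0

d_D = 67.0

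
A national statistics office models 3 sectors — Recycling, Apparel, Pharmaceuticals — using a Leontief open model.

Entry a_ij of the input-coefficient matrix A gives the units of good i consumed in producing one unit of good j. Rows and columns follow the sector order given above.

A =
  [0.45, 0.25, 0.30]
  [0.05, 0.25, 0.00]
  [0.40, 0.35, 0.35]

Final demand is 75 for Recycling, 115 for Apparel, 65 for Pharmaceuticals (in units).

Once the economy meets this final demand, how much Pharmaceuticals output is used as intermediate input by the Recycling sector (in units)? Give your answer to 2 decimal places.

I − A =
  [   0.55    -0.25    -0.30]
  [  -0.05     0.75     0.00]
  [  -0.40    -0.35     0.65]
Cofactors of I−A, C_ij = (−1)^(i+j)·(minor ij) (rows/columns in the sector order above):
  C_11 = (0.75)(0.65) − (0.00)(-0.35) = 0.4875
  C_12 = −[(-0.05)(0.65) − (0.00)(-0.40)] = 0.0325
  C_13 = (-0.05)(-0.35) − (0.75)(-0.40) = 0.3175
  C_21 = −[(-0.25)(0.65) − (-0.30)(-0.35)] = 0.2675
  C_22 = (0.55)(0.65) − (-0.30)(-0.40) = 0.2375
  C_23 = −[(0.55)(-0.35) − (-0.25)(-0.40)] = 0.2925
  C_31 = (-0.25)(0.00) − (-0.30)(0.75) = 0.2250
  C_32 = −[(0.55)(0.00) − (-0.30)(-0.05)] = 0.0150
  C_33 = (0.55)(0.75) − (-0.25)(-0.05) = 0.4000
det(I−A) = Σ_j (I−A)_1j·C_1j = (0.55)(0.4875) + (-0.25)(0.0325) + (-0.30)(0.3175) = 0.16475
adj(I−A) = Cᵀ =
  [ 0.4875   0.2675   0.2250]
  [ 0.0325   0.2375   0.0150]
  [ 0.3175   0.2925   0.4000]
(I − A)⁻¹ = adj(I−A) / det(I−A) ≈
  [   2.9590     1.6237     1.3657]
  [   0.1973     1.4416     0.0910]
  [   1.9272     1.7754     2.4279]
First solve x = (I − A)⁻¹ d = adj(I−A)·d / det(I−A); in particular x_1 = (0.4875·75 + 0.2675·115 + 0.2250·65) / 0.16475 = 81.95 / 0.16475 ≈ 497.4203.
Intermediate flow from 3 to 1: z_31 = a_31 · x_1 = 0.40 × 81.95 / 0.16475 = 32.78 / 0.16475 ≈ 198.97.

z_31 = 198.97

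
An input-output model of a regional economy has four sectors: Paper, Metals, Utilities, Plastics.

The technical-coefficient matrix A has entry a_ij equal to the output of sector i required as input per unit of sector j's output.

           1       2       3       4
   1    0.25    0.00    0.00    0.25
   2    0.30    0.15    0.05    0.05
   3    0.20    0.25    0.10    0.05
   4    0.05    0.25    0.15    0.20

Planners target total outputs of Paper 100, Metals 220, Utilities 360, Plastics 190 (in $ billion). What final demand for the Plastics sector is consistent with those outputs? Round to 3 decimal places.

I − A =
  [   0.75     0.00     0.00    -0.25]
  [  -0.30     0.85    -0.05    -0.05]
  [  -0.20    -0.25     0.90    -0.05]
  [  -0.05    -0.25    -0.15     0.80]
d = (I − A) x:
  d_1 = (+0.75)·100 + (+0.00)·220 + (+0.00)·360 + (-0.25)·190 = 27.500
  d_2 = (-0.30)·100 + (+0.85)·220 + (-0.05)·360 + (-0.05)·190 = 129.500
  d_3 = (-0.20)·100 + (-0.25)·220 + (+0.90)·360 + (-0.05)·190 = 239.500
  d_4 = (-0.05)·100 + (-0.25)·220 + (-0.15)·360 + (+0.80)·190 = 38.000

d_4 = 38.000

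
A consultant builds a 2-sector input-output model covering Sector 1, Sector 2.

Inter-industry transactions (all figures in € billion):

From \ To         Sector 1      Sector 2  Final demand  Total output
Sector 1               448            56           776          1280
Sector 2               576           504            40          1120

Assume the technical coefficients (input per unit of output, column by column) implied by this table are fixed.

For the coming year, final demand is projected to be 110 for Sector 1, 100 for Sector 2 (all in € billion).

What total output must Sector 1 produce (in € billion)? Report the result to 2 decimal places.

x_1 = 195.52

Technical coefficients a_ij = z_ij / X_j:
  a_11 = 448/1280 = 0.35, a_21 = 576/1280 = 0.45
  a_12 = 56/1120 = 0.05, a_22 = 504/1120 = 0.45
I − A =
  [   0.65    -0.05]
  [  -0.45     0.55]
det(I−A) = (0.65)(0.55) − (-0.05)(-0.45) = 0.3350
adj(I−A) = [[0.55, 0.05], [0.45, 0.65]]
(I − A)⁻¹ = adj(I−A) / det(I−A) ≈
  [   1.6418     0.1493]
  [   1.3433     1.9403]
x = (I − A)⁻¹ d = adj(I−A)·d / det(I−A), with det(I−A) = 0.3350:
  x_1 = (0.55·110 + 0.05·100) / 0.3350 = 65.50 / 0.3350 ≈ 195.52
  x_2 = (0.45·110 + 0.65·100) / 0.3350 = 114.50 / 0.3350 ≈ 341.79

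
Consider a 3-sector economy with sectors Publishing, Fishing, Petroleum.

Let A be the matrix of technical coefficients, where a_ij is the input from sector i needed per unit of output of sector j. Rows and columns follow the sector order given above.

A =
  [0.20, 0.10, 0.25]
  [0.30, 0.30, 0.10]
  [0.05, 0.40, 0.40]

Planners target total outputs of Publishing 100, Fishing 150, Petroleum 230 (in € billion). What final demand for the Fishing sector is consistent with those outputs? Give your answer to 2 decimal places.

d_2 = 52.00

I − A =
  [   0.80    -0.10    -0.25]
  [  -0.30     0.70    -0.10]
  [  -0.05    -0.40     0.60]
d = (I − A) x:
  d_1 = (+0.80)·100 + (-0.10)·150 + (-0.25)·230 = 7.50
  d_2 = (-0.30)·100 + (+0.70)·150 + (-0.10)·230 = 52.00
  d_3 = (-0.05)·100 + (-0.40)·150 + (+0.60)·230 = 73.00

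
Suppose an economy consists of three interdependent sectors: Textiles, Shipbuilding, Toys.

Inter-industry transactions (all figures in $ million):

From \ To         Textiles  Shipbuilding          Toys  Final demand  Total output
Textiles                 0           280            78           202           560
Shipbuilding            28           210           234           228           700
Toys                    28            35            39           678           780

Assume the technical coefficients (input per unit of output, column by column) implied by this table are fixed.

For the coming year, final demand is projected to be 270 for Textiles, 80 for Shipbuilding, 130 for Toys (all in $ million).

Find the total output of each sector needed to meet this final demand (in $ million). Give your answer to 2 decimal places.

x_1 = 371.83, x_2 = 212.68, x_3 = 167.61

Technical coefficients a_ij = z_ij / X_j:
  a_11 = 0/560 = 0.00, a_21 = 28/560 = 0.05, a_31 = 28/560 = 0.05
  a_12 = 280/700 = 0.40, a_22 = 210/700 = 0.30, a_32 = 35/700 = 0.05
  a_13 = 78/780 = 0.10, a_23 = 234/780 = 0.30, a_33 = 39/780 = 0.05
I − A =
  [   1.00    -0.40    -0.10]
  [  -0.05     0.70    -0.30]
  [  -0.05    -0.05     0.95]
Cofactors of I−A, C_ij = (−1)^(i+j)·(minor ij) (rows/columns in the sector order above):
  C_11 = (0.70)(0.95) − (-0.30)(-0.05) = 0.6500
  C_12 = −[(-0.05)(0.95) − (-0.30)(-0.05)] = 0.0625
  C_13 = (-0.05)(-0.05) − (0.70)(-0.05) = 0.0375
  C_21 = −[(-0.40)(0.95) − (-0.10)(-0.05)] = 0.3850
  C_22 = (1.00)(0.95) − (-0.10)(-0.05) = 0.9450
  C_23 = −[(1.00)(-0.05) − (-0.40)(-0.05)] = 0.0700
  C_31 = (-0.40)(-0.30) − (-0.10)(0.70) = 0.1900
  C_32 = −[(1.00)(-0.30) − (-0.10)(-0.05)] = 0.3050
  C_33 = (1.00)(0.70) − (-0.40)(-0.05) = 0.6800
det(I−A) = Σ_j (I−A)_1j·C_1j = (1.00)(0.6500) + (-0.40)(0.0625) + (-0.10)(0.0375) = 0.62125
adj(I−A) = Cᵀ =
  [ 0.6500   0.3850   0.1900]
  [ 0.0625   0.9450   0.3050]
  [ 0.0375   0.0700   0.6800]
(I − A)⁻¹ = adj(I−A) / det(I−A) ≈
  [   1.0463     0.6197     0.3058]
  [   0.1006     1.5211     0.4909]
  [   0.0604     0.1127     1.0946]
x = (I − A)⁻¹ d = adj(I−A)·d / det(I−A), with det(I−A) = 0.62125:
  x_1 = (0.6500·270 + 0.3850·80 + 0.1900·130) / 0.62125 = 231.00 / 0.62125 ≈ 371.83
  x_2 = (0.0625·270 + 0.9450·80 + 0.3050·130) / 0.62125 = 132.125 / 0.62125 ≈ 212.68
  x_3 = (0.0375·270 + 0.0700·80 + 0.6800·130) / 0.62125 = 104.125 / 0.62125 ≈ 167.61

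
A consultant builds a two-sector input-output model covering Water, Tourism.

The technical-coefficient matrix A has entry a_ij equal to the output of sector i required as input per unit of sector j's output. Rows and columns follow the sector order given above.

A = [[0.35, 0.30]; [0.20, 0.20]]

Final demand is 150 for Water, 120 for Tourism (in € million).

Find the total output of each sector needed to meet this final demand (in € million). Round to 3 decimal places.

I − A =
  [   0.65    -0.30]
  [  -0.20     0.80]
det(I−A) = (0.65)(0.80) − (-0.30)(-0.20) = 0.4600
adj(I−A) = [[0.80, 0.30], [0.20, 0.65]]
(I − A)⁻¹ = adj(I−A) / det(I−A) ≈
  [   1.7391     0.6522]
  [   0.4348     1.4130]
x = (I − A)⁻¹ d = adj(I−A)·d / det(I−A), with det(I−A) = 0.4600:
  x_W = (0.80·150 + 0.30·120) / 0.4600 = 156.00 / 0.4600 ≈ 339.130
  x_T = (0.20·150 + 0.65·120) / 0.4600 = 108.00 / 0.4600 ≈ 234.783

x_W = 339.130, x_T = 234.783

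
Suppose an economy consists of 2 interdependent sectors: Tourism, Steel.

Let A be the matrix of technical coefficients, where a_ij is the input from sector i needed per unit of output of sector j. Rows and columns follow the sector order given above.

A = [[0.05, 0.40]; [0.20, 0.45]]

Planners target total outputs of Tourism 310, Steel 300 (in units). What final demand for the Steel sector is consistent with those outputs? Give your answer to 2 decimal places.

d_S = 103.00

I − A =
  [   0.95    -0.40]
  [  -0.20     0.55]
d = (I − A) x:
  d_T = (+0.95)·310 + (-0.40)·300 = 174.50
  d_S = (-0.20)·310 + (+0.55)·300 = 103.00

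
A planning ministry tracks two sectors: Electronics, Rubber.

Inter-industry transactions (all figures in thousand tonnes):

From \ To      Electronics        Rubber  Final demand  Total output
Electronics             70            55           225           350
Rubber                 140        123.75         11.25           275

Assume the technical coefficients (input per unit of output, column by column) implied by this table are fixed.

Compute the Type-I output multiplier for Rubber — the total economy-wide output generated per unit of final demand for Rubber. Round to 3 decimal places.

m_2 = 2.778

Technical coefficients a_ij = z_ij / X_j:
  a_11 = 70/350 = 0.20, a_21 = 140/350 = 0.40
  a_12 = 55/275 = 0.20, a_22 = 123.75/275 = 0.45
I − A =
  [   0.80    -0.20]
  [  -0.40     0.55]
det(I−A) = (0.80)(0.55) − (-0.20)(-0.40) = 0.3600
adj(I−A) = [[0.55, 0.20], [0.40, 0.80]]
(I − A)⁻¹ = adj(I−A) / det(I−A) ≈
  [   1.5278     0.5556]
  [   1.1111     2.2222]
The output multiplier for sector j is the column-j sum of the Leontief inverse (I − A)⁻¹ = adj(I−A) / det(I−A).
Column 2 of adj(I−A): (0.20, 0.80); det(I−A) = 0.3600.
m_2 = (0.20 + 0.80) / 0.3600 = 1.00 / 0.3600 ≈ 2.778.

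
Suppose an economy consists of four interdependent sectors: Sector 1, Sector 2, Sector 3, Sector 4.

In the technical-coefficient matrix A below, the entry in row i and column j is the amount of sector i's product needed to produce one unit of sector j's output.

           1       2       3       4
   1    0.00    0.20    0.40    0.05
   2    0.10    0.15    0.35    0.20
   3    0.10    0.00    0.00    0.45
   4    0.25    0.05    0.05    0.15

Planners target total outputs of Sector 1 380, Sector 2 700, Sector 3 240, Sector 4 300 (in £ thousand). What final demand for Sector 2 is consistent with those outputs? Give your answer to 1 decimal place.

d_2 = 413.0

I − A =
  [   1.00    -0.20    -0.40    -0.05]
  [  -0.10     0.85    -0.35    -0.20]
  [  -0.10     0.00     1.00    -0.45]
  [  -0.25    -0.05    -0.05     0.85]
d = (I − A) x:
  d_1 = (+1.00)·380 + (-0.20)·700 + (-0.40)·240 + (-0.05)·300 = 129.0
  d_2 = (-0.10)·380 + (+0.85)·700 + (-0.35)·240 + (-0.20)·300 = 413.0
  d_3 = (-0.10)·380 + (+0.00)·700 + (+1.00)·240 + (-0.45)·300 = 67.0
  d_4 = (-0.25)·380 + (-0.05)·700 + (-0.05)·240 + (+0.85)·300 = 113.0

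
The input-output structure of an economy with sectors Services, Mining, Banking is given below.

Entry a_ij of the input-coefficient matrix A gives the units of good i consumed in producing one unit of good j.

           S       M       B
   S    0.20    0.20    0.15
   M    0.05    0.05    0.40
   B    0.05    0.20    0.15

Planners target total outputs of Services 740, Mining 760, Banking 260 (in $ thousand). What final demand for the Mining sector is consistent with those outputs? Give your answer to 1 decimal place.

I − A =
  [   0.80    -0.20    -0.15]
  [  -0.05     0.95    -0.40]
  [  -0.05    -0.20     0.85]
d = (I − A) x:
  d_S = (+0.80)·740 + (-0.20)·760 + (-0.15)·260 = 401.0
  d_M = (-0.05)·740 + (+0.95)·760 + (-0.40)·260 = 581.0
  d_B = (-0.05)·740 + (-0.20)·760 + (+0.85)·260 = 32.0

d_M = 581.0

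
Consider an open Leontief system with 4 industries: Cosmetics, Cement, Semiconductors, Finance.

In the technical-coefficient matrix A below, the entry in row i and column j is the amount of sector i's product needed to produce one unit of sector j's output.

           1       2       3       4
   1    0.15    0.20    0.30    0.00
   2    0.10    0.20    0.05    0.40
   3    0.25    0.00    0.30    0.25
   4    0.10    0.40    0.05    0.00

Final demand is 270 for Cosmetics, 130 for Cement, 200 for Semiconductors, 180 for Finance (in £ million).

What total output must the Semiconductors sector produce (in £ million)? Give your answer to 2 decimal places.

I − A =
  [   0.85    -0.20    -0.30     0.00]
  [  -0.10     0.80    -0.05    -0.40]
  [  -0.25     0.00     0.70    -0.25]
  [  -0.10    -0.40    -0.05     1.00]
Compute the cofactors C_ij = (−1)^(i+j)·(3×3 minor ij) of I−A; the adjugate is their transpose:
adj(I−A) = Cᵀ =
  [ 0.433000   0.167500   0.206000   0.118500]
  [ 0.115500   0.501875   0.101500   0.226125]
  [ 0.190000   0.140000   0.516000   0.185000]
  [ 0.099000   0.224500   0.087000   0.399500]
det(I−A) = Σ_j (I−A)_1j·C_1j = (0.85)(0.433000) + (-0.20)(0.115500) + (-0.30)(0.190000) + (0.00)(0.099000) = 0.28795
(I − A)⁻¹ = adj(I−A) / det(I−A) ≈
  [   1.5037     0.5817     0.7154     0.4115]
  [   0.4011     1.7429     0.3525     0.7853]
  [   0.6598     0.4862     1.7920     0.6425]
  [   0.3438     0.7796     0.3021     1.3874]
x = (I − A)⁻¹ d = adj(I−A)·d / det(I−A), with det(I−A) = 0.28795:
  x_1 = (0.433000·270 + 0.167500·130 + 0.206000·200 + 0.118500·180) / 0.28795 = 201.215 / 0.28795 ≈ 698.78
  x_2 = (0.115500·270 + 0.501875·130 + 0.101500·200 + 0.226125·180) / 0.28795 = 157.43125 / 0.28795 ≈ 546.73
  x_3 = (0.190000·270 + 0.140000·130 + 0.516000·200 + 0.185000·180) / 0.28795 = 206.00 / 0.28795 ≈ 715.40
  x_4 = (0.099000·270 + 0.224500·130 + 0.087000·200 + 0.399500·180) / 0.28795 = 145.225 / 0.28795 ≈ 504.34

x_3 = 715.40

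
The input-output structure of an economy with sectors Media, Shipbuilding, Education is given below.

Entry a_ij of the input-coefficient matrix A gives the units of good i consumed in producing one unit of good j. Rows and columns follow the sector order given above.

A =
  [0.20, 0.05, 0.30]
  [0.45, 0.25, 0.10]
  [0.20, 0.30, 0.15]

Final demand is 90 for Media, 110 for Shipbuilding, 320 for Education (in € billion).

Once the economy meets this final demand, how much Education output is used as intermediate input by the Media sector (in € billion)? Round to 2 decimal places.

z_31 = 75.11

I − A =
  [   0.80    -0.05    -0.30]
  [  -0.45     0.75    -0.10]
  [  -0.20    -0.30     0.85]
Cofactors of I−A, C_ij = (−1)^(i+j)·(minor ij) (rows/columns in the sector order above):
  C_11 = (0.75)(0.85) − (-0.10)(-0.30) = 0.6075
  C_12 = −[(-0.45)(0.85) − (-0.10)(-0.20)] = 0.4025
  C_13 = (-0.45)(-0.30) − (0.75)(-0.20) = 0.2850
  C_21 = −[(-0.05)(0.85) − (-0.30)(-0.30)] = 0.1325
  C_22 = (0.80)(0.85) − (-0.30)(-0.20) = 0.6200
  C_23 = −[(0.80)(-0.30) − (-0.05)(-0.20)] = 0.2500
  C_31 = (-0.05)(-0.10) − (-0.30)(0.75) = 0.2300
  C_32 = −[(0.80)(-0.10) − (-0.30)(-0.45)] = 0.2150
  C_33 = (0.80)(0.75) − (-0.05)(-0.45) = 0.5775
det(I−A) = Σ_j (I−A)_1j·C_1j = (0.80)(0.6075) + (-0.05)(0.4025) + (-0.30)(0.2850) = 0.380375
adj(I−A) = Cᵀ =
  [ 0.6075   0.1325   0.2300]
  [ 0.4025   0.6200   0.2150]
  [ 0.2850   0.2500   0.5775]
(I − A)⁻¹ = adj(I−A) / det(I−A) ≈
  [   1.5971     0.3483     0.6047]
  [   1.0582     1.6300     0.5652]
  [   0.7493     0.6572     1.5182]
First solve x = (I − A)⁻¹ d = adj(I−A)·d / det(I−A); in particular x_1 = (0.6075·90 + 0.1325·110 + 0.2300·320) / 0.380375 = 142.85 / 0.380375 ≈ 375.5504.
Intermediate flow from 3 to 1: z_31 = a_31 · x_1 = 0.20 × 142.85 / 0.380375 = 28.57 / 0.380375 ≈ 75.11.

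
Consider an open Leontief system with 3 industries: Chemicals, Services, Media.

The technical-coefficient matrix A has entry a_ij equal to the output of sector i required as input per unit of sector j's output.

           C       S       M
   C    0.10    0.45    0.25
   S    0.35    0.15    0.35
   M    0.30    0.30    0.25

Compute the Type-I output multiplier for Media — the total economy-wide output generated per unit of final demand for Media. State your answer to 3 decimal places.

I − A =
  [   0.90    -0.45    -0.25]
  [  -0.35     0.85    -0.35]
  [  -0.30    -0.30     0.75]
Cofactors of I−A, C_ij = (−1)^(i+j)·(minor ij) (rows/columns in the sector order above):
  C_11 = (0.85)(0.75) − (-0.35)(-0.30) = 0.5325
  C_12 = −[(-0.35)(0.75) − (-0.35)(-0.30)] = 0.3675
  C_13 = (-0.35)(-0.30) − (0.85)(-0.30) = 0.3600
  C_21 = −[(-0.45)(0.75) − (-0.25)(-0.30)] = 0.4125
  C_22 = (0.90)(0.75) − (-0.25)(-0.30) = 0.6000
  C_23 = −[(0.90)(-0.30) − (-0.45)(-0.30)] = 0.4050
  C_31 = (-0.45)(-0.35) − (-0.25)(0.85) = 0.3700
  C_32 = −[(0.90)(-0.35) − (-0.25)(-0.35)] = 0.4025
  C_33 = (0.90)(0.85) − (-0.45)(-0.35) = 0.6075
det(I−A) = Σ_j (I−A)_1j·C_1j = (0.90)(0.5325) + (-0.45)(0.3675) + (-0.25)(0.3600) = 0.223875
adj(I−A) = Cᵀ =
  [ 0.5325   0.4125   0.3700]
  [ 0.3675   0.6000   0.4025]
  [ 0.3600   0.4050   0.6075]
(I − A)⁻¹ = adj(I−A) / det(I−A) ≈
  [   2.3786     1.8425     1.6527]
  [   1.6415     2.6801     1.7979]
  [   1.6080     1.8090     2.7136]
The output multiplier for sector j is the column-j sum of the Leontief inverse (I − A)⁻¹ = adj(I−A) / det(I−A).
Column M of adj(I−A): (0.3700, 0.4025, 0.6075); det(I−A) = 0.223875.
m_M = (0.3700 + 0.4025 + 0.6075) / 0.223875 = 1.38 / 0.223875 ≈ 6.164.

m_M = 6.164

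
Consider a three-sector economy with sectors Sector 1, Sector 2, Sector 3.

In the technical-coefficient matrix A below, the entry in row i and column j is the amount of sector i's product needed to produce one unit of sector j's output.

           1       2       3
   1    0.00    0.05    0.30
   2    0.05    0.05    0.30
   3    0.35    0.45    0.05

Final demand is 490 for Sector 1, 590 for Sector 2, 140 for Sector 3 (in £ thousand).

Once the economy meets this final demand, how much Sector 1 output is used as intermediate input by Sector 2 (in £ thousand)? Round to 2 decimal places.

z_12 = 47.25

I − A =
  [   1.00    -0.05    -0.30]
  [  -0.05     0.95    -0.30]
  [  -0.35    -0.45     0.95]
Cofactors of I−A, C_ij = (−1)^(i+j)·(minor ij) (rows/columns in the sector order above):
  C_11 = (0.95)(0.95) − (-0.30)(-0.45) = 0.7675
  C_12 = −[(-0.05)(0.95) − (-0.30)(-0.35)] = 0.1525
  C_13 = (-0.05)(-0.45) − (0.95)(-0.35) = 0.3550
  C_21 = −[(-0.05)(0.95) − (-0.30)(-0.45)] = 0.1825
  C_22 = (1.00)(0.95) − (-0.30)(-0.35) = 0.8450
  C_23 = −[(1.00)(-0.45) − (-0.05)(-0.35)] = 0.4675
  C_31 = (-0.05)(-0.30) − (-0.30)(0.95) = 0.3000
  C_32 = −[(1.00)(-0.30) − (-0.30)(-0.05)] = 0.3150
  C_33 = (1.00)(0.95) − (-0.05)(-0.05) = 0.9475
det(I−A) = Σ_j (I−A)_1j·C_1j = (1.00)(0.7675) + (-0.05)(0.1525) + (-0.30)(0.3550) = 0.653375
adj(I−A) = Cᵀ =
  [ 0.7675   0.1825   0.3000]
  [ 0.1525   0.8450   0.3150]
  [ 0.3550   0.4675   0.9475]
(I − A)⁻¹ = adj(I−A) / det(I−A) ≈
  [   1.1747     0.2793     0.4592]
  [   0.2334     1.2933     0.4821]
  [   0.5433     0.7155     1.4502]
First solve x = (I − A)⁻¹ d = adj(I−A)·d / det(I−A); in particular x_2 = (0.1525·490 + 0.8450·590 + 0.3150·140) / 0.653375 = 617.375 / 0.653375 ≈ 944.9015.
Intermediate flow from 1 to 2: z_12 = a_12 · x_2 = 0.05 × 617.375 / 0.653375 = 30.86875 / 0.653375 ≈ 47.25.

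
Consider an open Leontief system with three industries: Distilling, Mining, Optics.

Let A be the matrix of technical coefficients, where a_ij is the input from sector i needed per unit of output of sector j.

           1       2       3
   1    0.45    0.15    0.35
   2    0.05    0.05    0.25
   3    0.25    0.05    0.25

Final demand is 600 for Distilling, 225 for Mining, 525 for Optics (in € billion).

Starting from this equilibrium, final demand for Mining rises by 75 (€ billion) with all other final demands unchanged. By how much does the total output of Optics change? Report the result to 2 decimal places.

Δx_3 = 17.05

I − A =
  [   0.55    -0.15    -0.35]
  [  -0.05     0.95    -0.25]
  [  -0.25    -0.05     0.75]
Cofactors of I−A, C_ij = (−1)^(i+j)·(minor ij) (rows/columns in the sector order above):
  C_11 = (0.95)(0.75) − (-0.25)(-0.05) = 0.7000
  C_12 = −[(-0.05)(0.75) − (-0.25)(-0.25)] = 0.1000
  C_13 = (-0.05)(-0.05) − (0.95)(-0.25) = 0.2400
  C_21 = −[(-0.15)(0.75) − (-0.35)(-0.05)] = 0.1300
  C_22 = (0.55)(0.75) − (-0.35)(-0.25) = 0.3250
  C_23 = −[(0.55)(-0.05) − (-0.15)(-0.25)] = 0.0650
  C_31 = (-0.15)(-0.25) − (-0.35)(0.95) = 0.3700
  C_32 = −[(0.55)(-0.25) − (-0.35)(-0.05)] = 0.1550
  C_33 = (0.55)(0.95) − (-0.15)(-0.05) = 0.5150
det(I−A) = Σ_j (I−A)_1j·C_1j = (0.55)(0.7000) + (-0.15)(0.1000) + (-0.35)(0.2400) = 0.2860
adj(I−A) = Cᵀ =
  [ 0.7000   0.1300   0.3700]
  [ 0.1000   0.3250   0.1550]
  [ 0.2400   0.0650   0.5150]
(I − A)⁻¹ = adj(I−A) / det(I−A) ≈
  [   2.4476     0.4545     1.2937]
  [   0.3497     1.1364     0.5420]
  [   0.8392     0.2273     1.8007]
Δx = (I − A)⁻¹ Δd with Δd having +75 in the Mining component and 0 elsewhere.
So Δx_3 = L_32 · (+75), where L_32 = adj(I−A)_32 / det(I−A) = 0.0650 / 0.2860.
Δx_3 = 0.0650 × (+75) / 0.2860 = 4.875 / 0.2860 ≈ 17.05.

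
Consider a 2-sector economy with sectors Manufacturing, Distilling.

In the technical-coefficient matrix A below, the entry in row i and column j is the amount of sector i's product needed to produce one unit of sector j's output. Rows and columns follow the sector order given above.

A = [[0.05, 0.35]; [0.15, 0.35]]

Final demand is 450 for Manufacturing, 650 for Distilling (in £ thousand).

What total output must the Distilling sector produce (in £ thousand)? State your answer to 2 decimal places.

I − A =
  [   0.95    -0.35]
  [  -0.15     0.65]
det(I−A) = (0.95)(0.65) − (-0.35)(-0.15) = 0.5650
adj(I−A) = [[0.65, 0.35], [0.15, 0.95]]
(I − A)⁻¹ = adj(I−A) / det(I−A) ≈
  [   1.1504     0.6195]
  [   0.2655     1.6814]
x = (I − A)⁻¹ d = adj(I−A)·d / det(I−A), with det(I−A) = 0.5650:
  x_M = (0.65·450 + 0.35·650) / 0.5650 = 520.00 / 0.5650 ≈ 920.35
  x_D = (0.15·450 + 0.95·650) / 0.5650 = 685.00 / 0.5650 ≈ 1212.39

x_D = 1212.39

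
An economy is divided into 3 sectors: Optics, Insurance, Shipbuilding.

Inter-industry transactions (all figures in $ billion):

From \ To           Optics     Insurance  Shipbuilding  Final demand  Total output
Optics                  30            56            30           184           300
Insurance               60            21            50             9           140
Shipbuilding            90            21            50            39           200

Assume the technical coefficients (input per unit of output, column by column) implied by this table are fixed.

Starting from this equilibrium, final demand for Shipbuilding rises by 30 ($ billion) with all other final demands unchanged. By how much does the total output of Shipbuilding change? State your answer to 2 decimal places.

Technical coefficients a_ij = z_ij / X_j:
  a_OO = 30/300 = 0.10, a_IO = 60/300 = 0.20, a_SO = 90/300 = 0.30
  a_OI = 56/140 = 0.40, a_II = 21/140 = 0.15, a_SI = 21/140 = 0.15
  a_OS = 30/200 = 0.15, a_IS = 50/200 = 0.25, a_SS = 50/200 = 0.25
I − A =
  [   0.90    -0.40    -0.15]
  [  -0.20     0.85    -0.25]
  [  -0.30    -0.15     0.75]
Cofactors of I−A, C_ij = (−1)^(i+j)·(minor ij) (rows/columns in the sector order above):
  C_11 = (0.85)(0.75) − (-0.25)(-0.15) = 0.6000
  C_12 = −[(-0.20)(0.75) − (-0.25)(-0.30)] = 0.2250
  C_13 = (-0.20)(-0.15) − (0.85)(-0.30) = 0.2850
  C_21 = −[(-0.40)(0.75) − (-0.15)(-0.15)] = 0.3225
  C_22 = (0.90)(0.75) − (-0.15)(-0.30) = 0.6300
  C_23 = −[(0.90)(-0.15) − (-0.40)(-0.30)] = 0.2550
  C_31 = (-0.40)(-0.25) − (-0.15)(0.85) = 0.2275
  C_32 = −[(0.90)(-0.25) − (-0.15)(-0.20)] = 0.2550
  C_33 = (0.90)(0.85) − (-0.40)(-0.20) = 0.6850
det(I−A) = Σ_j (I−A)_1j·C_1j = (0.90)(0.6000) + (-0.40)(0.2250) + (-0.15)(0.2850) = 0.40725
adj(I−A) = Cᵀ =
  [ 0.6000   0.3225   0.2275]
  [ 0.2250   0.6300   0.2550]
  [ 0.2850   0.2550   0.6850]
(I − A)⁻¹ = adj(I−A) / det(I−A) ≈
  [   1.4733     0.7919     0.5586]
  [   0.5525     1.5470     0.6262]
  [   0.6998     0.6262     1.6820]
Δx = (I − A)⁻¹ Δd with Δd having +30 in the Shipbuilding component and 0 elsewhere.
So Δx_S = L_SS · (+30), where L_SS = adj(I−A)_SS / det(I−A) = 0.6850 / 0.40725.
Δx_S = 0.6850 × (+30) / 0.40725 = 20.55 / 0.40725 ≈ 50.46.

Δx_S = 50.46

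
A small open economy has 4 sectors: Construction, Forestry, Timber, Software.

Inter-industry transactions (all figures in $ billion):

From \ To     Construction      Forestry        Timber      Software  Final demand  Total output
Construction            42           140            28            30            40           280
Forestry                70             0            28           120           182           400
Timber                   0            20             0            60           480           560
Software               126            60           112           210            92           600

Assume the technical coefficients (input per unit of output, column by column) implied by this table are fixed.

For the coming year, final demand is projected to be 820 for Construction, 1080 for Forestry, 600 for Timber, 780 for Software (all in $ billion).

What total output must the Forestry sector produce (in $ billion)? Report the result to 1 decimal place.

x_2 = 2423.4

Technical coefficients a_ij = z_ij / X_j:
  a_11 = 42/280 = 0.15, a_21 = 70/280 = 0.25, a_31 = 0/280 = 0.00, a_41 = 126/280 = 0.45
  a_12 = 140/400 = 0.35, a_22 = 0/400 = 0.00, a_32 = 20/400 = 0.05, a_42 = 60/400 = 0.15
  a_13 = 28/560 = 0.05, a_23 = 28/560 = 0.05, a_33 = 0/560 = 0.00, a_43 = 112/560 = 0.20
  a_14 = 30/600 = 0.05, a_24 = 120/600 = 0.20, a_34 = 60/600 = 0.10, a_44 = 210/600 = 0.35
I − A =
  [   0.85    -0.35    -0.05    -0.05]
  [  -0.25     1.00    -0.05    -0.20]
  [   0.00    -0.05     1.00    -0.10]
  [  -0.45    -0.15    -0.20     0.65]
Compute the cofactors C_ij = (−1)^(i+j)·(3×3 minor ij) of I−A; the adjugate is their transpose:
adj(I−A) = Cᵀ =
  [ 0.595625   0.230875   0.066750   0.127125]
  [ 0.249750   0.510750   0.075625   0.188000]
  [ 0.061375   0.055000   0.414250   0.085375]
  [ 0.488875   0.294625   0.191125   0.759750]
det(I−A) = Σ_j (I−A)_1j·C_1j = (0.85)(0.595625) + (-0.35)(0.249750) + (-0.05)(0.061375) + (-0.05)(0.488875) = 0.39135625
(I − A)⁻¹ = adj(I−A) / det(I−A) ≈
  [   1.5220     0.5899     0.1706     0.3248]
  [   0.6382     1.3051     0.1932     0.4804]
  [   0.1568     0.1405     1.0585     0.2182]
  [   1.2492     0.7528     0.4884     1.9413]
x = (I − A)⁻¹ d = adj(I−A)·d / det(I−A), with det(I−A) = 0.39135625:
  x_1 = (0.595625·820 + 0.230875·1080 + 0.066750·600 + 0.127125·780) / 0.39135625 = 876.965 / 0.39135625 ≈ 2240.8
  x_2 = (0.249750·820 + 0.510750·1080 + 0.075625·600 + 0.188000·780) / 0.39135625 = 948.42 / 0.39135625 ≈ 2423.4
  x_3 = (0.061375·820 + 0.055000·1080 + 0.414250·600 + 0.085375·780) / 0.39135625 = 424.87 / 0.39135625 ≈ 1085.6
  x_4 = (0.488875·820 + 0.294625·1080 + 0.191125·600 + 0.759750·780) / 0.39135625 = 1426.3525 / 0.39135625 ≈ 3644.6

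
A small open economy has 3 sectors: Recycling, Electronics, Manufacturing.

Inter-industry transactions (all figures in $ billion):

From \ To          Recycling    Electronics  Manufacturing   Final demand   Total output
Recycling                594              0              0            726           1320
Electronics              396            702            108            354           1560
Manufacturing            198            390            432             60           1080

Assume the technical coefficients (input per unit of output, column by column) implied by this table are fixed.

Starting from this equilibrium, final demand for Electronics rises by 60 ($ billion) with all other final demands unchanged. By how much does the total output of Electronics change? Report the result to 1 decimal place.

Technical coefficients a_ij = z_ij / X_j:
  a_11 = 594/1320 = 0.45, a_21 = 396/1320 = 0.30, a_31 = 198/1320 = 0.15
  a_12 = 0/1560 = 0.00, a_22 = 702/1560 = 0.45, a_32 = 390/1560 = 0.25
  a_13 = 0/1080 = 0.00, a_23 = 108/1080 = 0.10, a_33 = 432/1080 = 0.40
I − A =
  [   0.55     0.00     0.00]
  [  -0.30     0.55    -0.10]
  [  -0.15    -0.25     0.60]
Cofactors of I−A, C_ij = (−1)^(i+j)·(minor ij) (rows/columns in the sector order above):
  C_11 = (0.55)(0.60) − (-0.10)(-0.25) = 0.3050
  C_12 = −[(-0.30)(0.60) − (-0.10)(-0.15)] = 0.1950
  C_13 = (-0.30)(-0.25) − (0.55)(-0.15) = 0.1575
  C_21 = −[(0.00)(0.60) − (0.00)(-0.25)] = 0.0000
  C_22 = (0.55)(0.60) − (0.00)(-0.15) = 0.3300
  C_23 = −[(0.55)(-0.25) − (0.00)(-0.15)] = 0.1375
  C_31 = (0.00)(-0.10) − (0.00)(0.55) = 0.0000
  C_32 = −[(0.55)(-0.10) − (0.00)(-0.30)] = 0.0550
  C_33 = (0.55)(0.55) − (0.00)(-0.30) = 0.3025
det(I−A) = Σ_j (I−A)_1j·C_1j = (0.55)(0.3050) + (0.00)(0.1950) + (0.00)(0.1575) = 0.16775
adj(I−A) = Cᵀ =
  [ 0.3050   0.0000   0.0000]
  [ 0.1950   0.3300   0.0550]
  [ 0.1575   0.1375   0.3025]
(I − A)⁻¹ = adj(I−A) / det(I−A) ≈
  [   1.8182     0.0000     0.0000]
  [   1.1624     1.9672     0.3279]
  [   0.9389     0.8197     1.8033]
Δx = (I − A)⁻¹ Δd with Δd having +60 in the Electronics component and 0 elsewhere.
So Δx_2 = L_22 · (+60), where L_22 = adj(I−A)_22 / det(I−A) = 0.3300 / 0.16775.
Δx_2 = 0.3300 × (+60) / 0.16775 = 19.80 / 0.16775 ≈ 118.0.

Δx_2 = 118.0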